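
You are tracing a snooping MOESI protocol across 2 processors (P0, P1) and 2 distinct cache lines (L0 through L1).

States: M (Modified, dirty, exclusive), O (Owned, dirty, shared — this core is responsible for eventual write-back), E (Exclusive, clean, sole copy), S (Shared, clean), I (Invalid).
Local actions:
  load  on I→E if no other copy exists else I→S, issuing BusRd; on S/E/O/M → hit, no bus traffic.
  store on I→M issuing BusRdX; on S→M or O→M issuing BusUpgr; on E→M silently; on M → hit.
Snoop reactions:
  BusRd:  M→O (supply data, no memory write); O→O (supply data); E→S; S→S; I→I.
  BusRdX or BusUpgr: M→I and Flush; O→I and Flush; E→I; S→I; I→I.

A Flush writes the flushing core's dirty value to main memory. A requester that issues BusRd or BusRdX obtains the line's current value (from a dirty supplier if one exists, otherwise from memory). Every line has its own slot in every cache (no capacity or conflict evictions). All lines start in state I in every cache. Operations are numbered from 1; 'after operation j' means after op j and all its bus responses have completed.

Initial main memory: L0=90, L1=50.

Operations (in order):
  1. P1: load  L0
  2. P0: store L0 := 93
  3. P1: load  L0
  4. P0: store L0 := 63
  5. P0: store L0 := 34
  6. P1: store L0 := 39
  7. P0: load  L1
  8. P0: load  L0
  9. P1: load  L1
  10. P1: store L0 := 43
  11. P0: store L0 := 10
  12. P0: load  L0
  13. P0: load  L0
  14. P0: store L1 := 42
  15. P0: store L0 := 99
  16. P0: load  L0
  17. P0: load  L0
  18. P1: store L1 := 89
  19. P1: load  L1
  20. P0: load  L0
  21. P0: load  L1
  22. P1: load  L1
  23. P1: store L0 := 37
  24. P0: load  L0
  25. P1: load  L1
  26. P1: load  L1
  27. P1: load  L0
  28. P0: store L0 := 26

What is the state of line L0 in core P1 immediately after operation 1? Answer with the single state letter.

step 1: P1: load  L0  ⟶  IE  (L0)  txn=BusRd  M[L0]=90
step 2: P0: store L0 := 93  ⟶  MI  (L0)  txn=BusRdX  M[L0]=90
step 3: P1: load  L0  ⟶  OS  (L0)  txn=BusRd  M[L0]=90
step 4: P0: store L0 := 63  ⟶  MI  (L0)  txn=BusUpgr  M[L0]=90
step 5: P0: store L0 := 34  ⟶  MI  (L0)  txn=∅  M[L0]=90
step 6: P1: store L0 := 39  ⟶  IM  (L0)  txn=BusRdX+Flush  M[L0]=34
step 7: P0: load  L1  ⟶  EI  (L1)  txn=BusRd  M[L1]=50
step 8: P0: load  L0  ⟶  SO  (L0)  txn=BusRd  M[L0]=34
step 9: P1: load  L1  ⟶  SS  (L1)  txn=BusRd  M[L1]=50
step 10: P1: store L0 := 43  ⟶  IM  (L0)  txn=BusUpgr  M[L0]=34
step 11: P0: store L0 := 10  ⟶  MI  (L0)  txn=BusRdX+Flush  M[L0]=43
step 12: P0: load  L0  ⟶  MI  (L0)  txn=∅  M[L0]=43
step 13: P0: load  L0  ⟶  MI  (L0)  txn=∅  M[L0]=43
step 14: P0: store L1 := 42  ⟶  MI  (L1)  txn=BusUpgr  M[L1]=50
step 15: P0: store L0 := 99  ⟶  MI  (L0)  txn=∅  M[L0]=43
step 16: P0: load  L0  ⟶  MI  (L0)  txn=∅  M[L0]=43
step 17: P0: load  L0  ⟶  MI  (L0)  txn=∅  M[L0]=43
step 18: P1: store L1 := 89  ⟶  IM  (L1)  txn=BusRdX+Flush  M[L1]=42
step 19: P1: load  L1  ⟶  IM  (L1)  txn=∅  M[L1]=42
step 20: P0: load  L0  ⟶  MI  (L0)  txn=∅  M[L0]=43
step 21: P0: load  L1  ⟶  SO  (L1)  txn=BusRd  M[L1]=42
step 22: P1: load  L1  ⟶  SO  (L1)  txn=∅  M[L1]=42
step 23: P1: store L0 := 37  ⟶  IM  (L0)  txn=BusRdX+Flush  M[L0]=99
step 24: P0: load  L0  ⟶  SO  (L0)  txn=BusRd  M[L0]=99
step 25: P1: load  L1  ⟶  SO  (L1)  txn=∅  M[L1]=42
step 26: P1: load  L1  ⟶  SO  (L1)  txn=∅  M[L1]=42
step 27: P1: load  L0  ⟶  SO  (L0)  txn=∅  M[L0]=99
step 28: P0: store L0 := 26  ⟶  MI  (L0)  txn=BusUpgr+Flush  M[L0]=37

state = E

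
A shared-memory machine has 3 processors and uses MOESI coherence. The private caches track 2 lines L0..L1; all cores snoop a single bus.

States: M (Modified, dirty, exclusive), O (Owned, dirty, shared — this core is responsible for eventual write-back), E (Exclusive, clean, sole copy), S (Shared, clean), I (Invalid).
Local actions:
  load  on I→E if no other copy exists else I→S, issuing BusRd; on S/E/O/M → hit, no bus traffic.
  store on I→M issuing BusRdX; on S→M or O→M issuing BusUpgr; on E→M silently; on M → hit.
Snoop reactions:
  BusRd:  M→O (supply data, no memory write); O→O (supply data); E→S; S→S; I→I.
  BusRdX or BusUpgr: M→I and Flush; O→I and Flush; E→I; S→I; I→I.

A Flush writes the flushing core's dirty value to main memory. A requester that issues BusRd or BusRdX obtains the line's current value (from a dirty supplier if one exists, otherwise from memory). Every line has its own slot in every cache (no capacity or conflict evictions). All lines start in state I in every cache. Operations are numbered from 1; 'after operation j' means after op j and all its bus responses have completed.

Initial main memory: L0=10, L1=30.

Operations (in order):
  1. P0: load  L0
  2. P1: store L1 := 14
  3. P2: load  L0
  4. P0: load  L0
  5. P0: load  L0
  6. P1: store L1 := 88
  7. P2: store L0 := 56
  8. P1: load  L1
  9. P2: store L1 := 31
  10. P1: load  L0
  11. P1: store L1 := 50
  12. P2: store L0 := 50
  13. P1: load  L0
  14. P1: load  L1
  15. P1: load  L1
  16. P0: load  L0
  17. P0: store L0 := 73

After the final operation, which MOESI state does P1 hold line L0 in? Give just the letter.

state = I

[1] P0: load  L0 | P0:E(10), P1:I, P2:I | bus: BusRd
[2] P1: store L1 := 14 | P0:I, P1:M(14), P2:I | bus: BusRdX
[3] P2: load  L0 | P0:S(10), P1:I, P2:S(10) | bus: BusRd
[4] P0: load  L0 | P0:S(10), P1:I, P2:S(10) | bus: none
[5] P0: load  L0 | P0:S(10), P1:I, P2:S(10) | bus: none
[6] P1: store L1 := 88 | P0:I, P1:M(88), P2:I | bus: none
[7] P2: store L0 := 56 | P0:I, P1:I, P2:M(56) | bus: BusUpgr
[8] P1: load  L1 | P0:I, P1:M(88), P2:I | bus: none
[9] P2: store L1 := 31 | P0:I, P1:I, P2:M(31) | bus: BusRdX,Flush
[10] P1: load  L0 | P0:I, P1:S(56), P2:O(56) | bus: BusRd
[11] P1: store L1 := 50 | P0:I, P1:M(50), P2:I | bus: BusRdX,Flush
[12] P2: store L0 := 50 | P0:I, P1:I, P2:M(50) | bus: BusUpgr
[13] P1: load  L0 | P0:I, P1:S(50), P2:O(50) | bus: BusRd
[14] P1: load  L1 | P0:I, P1:M(50), P2:I | bus: none
[15] P1: load  L1 | P0:I, P1:M(50), P2:I | bus: none
[16] P0: load  L0 | P0:S(50), P1:S(50), P2:O(50) | bus: BusRd
[17] P0: store L0 := 73 | P0:M(73), P1:I, P2:I | bus: BusUpgr,Flush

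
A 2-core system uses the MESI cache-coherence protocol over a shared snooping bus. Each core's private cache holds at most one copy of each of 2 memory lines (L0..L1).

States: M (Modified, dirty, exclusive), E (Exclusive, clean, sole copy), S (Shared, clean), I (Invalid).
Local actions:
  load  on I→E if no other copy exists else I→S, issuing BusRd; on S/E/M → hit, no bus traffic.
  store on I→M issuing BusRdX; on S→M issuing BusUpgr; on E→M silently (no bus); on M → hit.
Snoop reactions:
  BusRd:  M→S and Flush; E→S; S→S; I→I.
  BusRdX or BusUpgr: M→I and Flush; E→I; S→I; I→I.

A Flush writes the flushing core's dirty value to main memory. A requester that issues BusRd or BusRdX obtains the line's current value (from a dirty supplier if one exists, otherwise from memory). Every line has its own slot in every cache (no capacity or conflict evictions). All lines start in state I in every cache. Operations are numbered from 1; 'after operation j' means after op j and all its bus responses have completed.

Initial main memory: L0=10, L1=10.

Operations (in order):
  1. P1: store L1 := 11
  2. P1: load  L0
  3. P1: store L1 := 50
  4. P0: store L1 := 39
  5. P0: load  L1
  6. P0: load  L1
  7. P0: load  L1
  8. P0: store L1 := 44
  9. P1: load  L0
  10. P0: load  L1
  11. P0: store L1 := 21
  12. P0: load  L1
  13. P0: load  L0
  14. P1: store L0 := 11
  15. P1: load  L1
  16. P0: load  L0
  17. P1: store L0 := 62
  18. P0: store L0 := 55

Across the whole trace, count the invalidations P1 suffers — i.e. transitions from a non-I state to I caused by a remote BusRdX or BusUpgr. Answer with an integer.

invalidations = 2

1. P1: store L1 := 11  bus=[BusRdX]  L1: P0=I P1=M  mem[L1]=10
2. P1: load  L0  bus=[BusRd]  L0: P0=I P1=E  mem[L0]=10
3. P1: store L1 := 50  bus=[-]  L1: P0=I P1=M  mem[L1]=10
4. P0: store L1 := 39  bus=[BusRdX,Flush]  L1: P0=M P1=I  mem[L1]=50
5. P0: load  L1  bus=[-]  L1: P0=M P1=I  mem[L1]=50
6. P0: load  L1  bus=[-]  L1: P0=M P1=I  mem[L1]=50
7. P0: load  L1  bus=[-]  L1: P0=M P1=I  mem[L1]=50
8. P0: store L1 := 44  bus=[-]  L1: P0=M P1=I  mem[L1]=50
9. P1: load  L0  bus=[-]  L0: P0=I P1=E  mem[L0]=10
10. P0: load  L1  bus=[-]  L1: P0=M P1=I  mem[L1]=50
11. P0: store L1 := 21  bus=[-]  L1: P0=M P1=I  mem[L1]=50
12. P0: load  L1  bus=[-]  L1: P0=M P1=I  mem[L1]=50
13. P0: load  L0  bus=[BusRd]  L0: P0=S P1=S  mem[L0]=10
14. P1: store L0 := 11  bus=[BusUpgr]  L0: P0=I P1=M  mem[L0]=10
15. P1: load  L1  bus=[BusRd,Flush]  L1: P0=S P1=S  mem[L1]=21
16. P0: load  L0  bus=[BusRd,Flush]  L0: P0=S P1=S  mem[L0]=11
17. P1: store L0 := 62  bus=[BusUpgr]  L0: P0=I P1=M  mem[L0]=11
18. P0: store L0 := 55  bus=[BusRdX,Flush]  L0: P0=M P1=I  mem[L0]=62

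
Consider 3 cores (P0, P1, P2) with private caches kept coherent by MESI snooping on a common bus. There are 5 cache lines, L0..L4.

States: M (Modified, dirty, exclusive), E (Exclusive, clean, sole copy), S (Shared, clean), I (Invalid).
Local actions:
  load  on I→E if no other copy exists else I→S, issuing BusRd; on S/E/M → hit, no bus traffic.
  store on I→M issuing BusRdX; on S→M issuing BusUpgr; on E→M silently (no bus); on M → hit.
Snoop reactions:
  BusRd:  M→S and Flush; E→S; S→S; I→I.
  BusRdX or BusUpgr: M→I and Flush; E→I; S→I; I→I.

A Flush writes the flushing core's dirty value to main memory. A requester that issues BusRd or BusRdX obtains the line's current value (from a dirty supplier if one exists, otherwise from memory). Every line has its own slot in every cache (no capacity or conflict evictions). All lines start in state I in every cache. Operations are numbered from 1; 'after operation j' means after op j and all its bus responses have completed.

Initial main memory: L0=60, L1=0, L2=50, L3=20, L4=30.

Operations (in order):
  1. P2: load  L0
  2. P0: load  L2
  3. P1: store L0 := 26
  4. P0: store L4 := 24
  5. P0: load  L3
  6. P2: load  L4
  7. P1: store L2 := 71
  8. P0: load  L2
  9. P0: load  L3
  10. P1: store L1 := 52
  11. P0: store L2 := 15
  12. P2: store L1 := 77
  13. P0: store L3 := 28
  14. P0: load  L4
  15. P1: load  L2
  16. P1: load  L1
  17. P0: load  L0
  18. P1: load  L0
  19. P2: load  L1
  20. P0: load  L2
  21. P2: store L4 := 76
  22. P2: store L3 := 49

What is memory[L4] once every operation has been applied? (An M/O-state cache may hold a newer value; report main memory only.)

1. P2: load  L0  bus=[BusRd]  L0: P0=I P1=I P2=E  mem[L0]=60
2. P0: load  L2  bus=[BusRd]  L2: P0=E P1=I P2=I  mem[L2]=50
3. P1: store L0 := 26  bus=[BusRdX]  L0: P0=I P1=M P2=I  mem[L0]=60
4. P0: store L4 := 24  bus=[BusRdX]  L4: P0=M P1=I P2=I  mem[L4]=30
5. P0: load  L3  bus=[BusRd]  L3: P0=E P1=I P2=I  mem[L3]=20
6. P2: load  L4  bus=[BusRd,Flush]  L4: P0=S P1=I P2=S  mem[L4]=24
7. P1: store L2 := 71  bus=[BusRdX]  L2: P0=I P1=M P2=I  mem[L2]=50
8. P0: load  L2  bus=[BusRd,Flush]  L2: P0=S P1=S P2=I  mem[L2]=71
9. P0: load  L3  bus=[-]  L3: P0=E P1=I P2=I  mem[L3]=20
10. P1: store L1 := 52  bus=[BusRdX]  L1: P0=I P1=M P2=I  mem[L1]=0
11. P0: store L2 := 15  bus=[BusUpgr]  L2: P0=M P1=I P2=I  mem[L2]=71
12. P2: store L1 := 77  bus=[BusRdX,Flush]  L1: P0=I P1=I P2=M  mem[L1]=52
13. P0: store L3 := 28  bus=[-]  L3: P0=M P1=I P2=I  mem[L3]=20
14. P0: load  L4  bus=[-]  L4: P0=S P1=I P2=S  mem[L4]=24
15. P1: load  L2  bus=[BusRd,Flush]  L2: P0=S P1=S P2=I  mem[L2]=15
16. P1: load  L1  bus=[BusRd,Flush]  L1: P0=I P1=S P2=S  mem[L1]=77
17. P0: load  L0  bus=[BusRd,Flush]  L0: P0=S P1=S P2=I  mem[L0]=26
18. P1: load  L0  bus=[-]  L0: P0=S P1=S P2=I  mem[L0]=26
19. P2: load  L1  bus=[-]  L1: P0=I P1=S P2=S  mem[L1]=77
20. P0: load  L2  bus=[-]  L2: P0=S P1=S P2=I  mem[L2]=15
21. P2: store L4 := 76  bus=[BusUpgr]  L4: P0=I P1=I P2=M  mem[L4]=24
22. P2: store L3 := 49  bus=[BusRdX,Flush]  L3: P0=I P1=I P2=M  mem[L3]=28

memory[L4] = 24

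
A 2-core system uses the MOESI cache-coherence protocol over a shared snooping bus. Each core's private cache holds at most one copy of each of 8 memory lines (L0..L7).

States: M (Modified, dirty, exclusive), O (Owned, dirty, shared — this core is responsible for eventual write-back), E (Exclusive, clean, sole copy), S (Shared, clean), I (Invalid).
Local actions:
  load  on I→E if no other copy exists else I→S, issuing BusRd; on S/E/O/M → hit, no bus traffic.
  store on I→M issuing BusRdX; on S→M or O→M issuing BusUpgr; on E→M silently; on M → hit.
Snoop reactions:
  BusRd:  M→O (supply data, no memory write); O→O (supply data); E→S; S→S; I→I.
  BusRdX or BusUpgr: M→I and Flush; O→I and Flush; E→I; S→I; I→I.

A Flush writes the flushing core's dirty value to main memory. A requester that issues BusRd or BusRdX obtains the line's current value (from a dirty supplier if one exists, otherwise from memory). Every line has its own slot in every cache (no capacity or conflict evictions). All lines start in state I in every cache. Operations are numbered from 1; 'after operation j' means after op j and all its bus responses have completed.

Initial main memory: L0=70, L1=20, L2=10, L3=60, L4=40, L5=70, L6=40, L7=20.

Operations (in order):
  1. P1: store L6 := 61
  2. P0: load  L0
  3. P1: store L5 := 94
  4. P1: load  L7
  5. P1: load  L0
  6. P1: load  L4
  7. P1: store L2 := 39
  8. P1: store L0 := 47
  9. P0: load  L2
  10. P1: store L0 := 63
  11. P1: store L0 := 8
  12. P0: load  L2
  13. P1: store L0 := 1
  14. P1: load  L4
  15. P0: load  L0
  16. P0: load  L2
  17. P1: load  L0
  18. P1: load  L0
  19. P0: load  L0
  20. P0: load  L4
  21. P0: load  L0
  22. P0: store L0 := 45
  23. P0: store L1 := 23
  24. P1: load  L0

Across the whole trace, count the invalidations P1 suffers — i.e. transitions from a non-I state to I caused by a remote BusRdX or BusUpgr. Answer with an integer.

invalidations = 1

1. P1: store L6 := 61  bus=[BusRdX]  L6: P0=I P1=M  mem[L6]=40
2. P0: load  L0  bus=[BusRd]  L0: P0=E P1=I  mem[L0]=70
3. P1: store L5 := 94  bus=[BusRdX]  L5: P0=I P1=M  mem[L5]=70
4. P1: load  L7  bus=[BusRd]  L7: P0=I P1=E  mem[L7]=20
5. P1: load  L0  bus=[BusRd]  L0: P0=S P1=S  mem[L0]=70
6. P1: load  L4  bus=[BusRd]  L4: P0=I P1=E  mem[L4]=40
7. P1: store L2 := 39  bus=[BusRdX]  L2: P0=I P1=M  mem[L2]=10
8. P1: store L0 := 47  bus=[BusUpgr]  L0: P0=I P1=M  mem[L0]=70
9. P0: load  L2  bus=[BusRd]  L2: P0=S P1=O  mem[L2]=10
10. P1: store L0 := 63  bus=[-]  L0: P0=I P1=M  mem[L0]=70
11. P1: store L0 := 8  bus=[-]  L0: P0=I P1=M  mem[L0]=70
12. P0: load  L2  bus=[-]  L2: P0=S P1=O  mem[L2]=10
13. P1: store L0 := 1  bus=[-]  L0: P0=I P1=M  mem[L0]=70
14. P1: load  L4  bus=[-]  L4: P0=I P1=E  mem[L4]=40
15. P0: load  L0  bus=[BusRd]  L0: P0=S P1=O  mem[L0]=70
16. P0: load  L2  bus=[-]  L2: P0=S P1=O  mem[L2]=10
17. P1: load  L0  bus=[-]  L0: P0=S P1=O  mem[L0]=70
18. P1: load  L0  bus=[-]  L0: P0=S P1=O  mem[L0]=70
19. P0: load  L0  bus=[-]  L0: P0=S P1=O  mem[L0]=70
20. P0: load  L4  bus=[BusRd]  L4: P0=S P1=S  mem[L4]=40
21. P0: load  L0  bus=[-]  L0: P0=S P1=O  mem[L0]=70
22. P0: store L0 := 45  bus=[BusUpgr,Flush]  L0: P0=M P1=I  mem[L0]=1
23. P0: store L1 := 23  bus=[BusRdX]  L1: P0=M P1=I  mem[L1]=20
24. P1: load  L0  bus=[BusRd]  L0: P0=O P1=S  mem[L0]=1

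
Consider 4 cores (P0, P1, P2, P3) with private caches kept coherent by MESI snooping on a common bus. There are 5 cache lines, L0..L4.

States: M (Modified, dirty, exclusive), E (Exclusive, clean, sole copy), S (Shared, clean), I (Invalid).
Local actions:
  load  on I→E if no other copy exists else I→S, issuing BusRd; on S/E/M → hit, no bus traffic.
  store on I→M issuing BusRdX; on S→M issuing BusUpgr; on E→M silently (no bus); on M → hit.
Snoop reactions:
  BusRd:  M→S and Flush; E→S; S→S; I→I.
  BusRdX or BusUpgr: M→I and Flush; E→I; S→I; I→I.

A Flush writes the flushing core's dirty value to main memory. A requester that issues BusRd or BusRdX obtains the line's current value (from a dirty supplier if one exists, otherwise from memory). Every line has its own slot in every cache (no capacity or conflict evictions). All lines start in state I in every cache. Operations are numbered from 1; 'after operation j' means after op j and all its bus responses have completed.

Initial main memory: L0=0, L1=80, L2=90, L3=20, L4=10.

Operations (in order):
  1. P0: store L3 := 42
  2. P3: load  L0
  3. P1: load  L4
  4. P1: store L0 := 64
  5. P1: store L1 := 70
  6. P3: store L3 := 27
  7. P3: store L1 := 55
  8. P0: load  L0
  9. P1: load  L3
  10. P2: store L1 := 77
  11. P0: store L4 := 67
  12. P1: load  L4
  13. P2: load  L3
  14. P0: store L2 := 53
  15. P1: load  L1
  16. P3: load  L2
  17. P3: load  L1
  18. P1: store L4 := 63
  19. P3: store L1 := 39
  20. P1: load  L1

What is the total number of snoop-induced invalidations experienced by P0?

invalidations = 2

[1] P0: store L3 := 42 | P0:M(42), P1:I, P2:I, P3:I | bus: BusRdX
[2] P3: load  L0 | P0:I, P1:I, P2:I, P3:E(0) | bus: BusRd
[3] P1: load  L4 | P0:I, P1:E(10), P2:I, P3:I | bus: BusRd
[4] P1: store L0 := 64 | P0:I, P1:M(64), P2:I, P3:I | bus: BusRdX
[5] P1: store L1 := 70 | P0:I, P1:M(70), P2:I, P3:I | bus: BusRdX
[6] P3: store L3 := 27 | P0:I, P1:I, P2:I, P3:M(27) | bus: BusRdX,Flush
[7] P3: store L1 := 55 | P0:I, P1:I, P2:I, P3:M(55) | bus: BusRdX,Flush
[8] P0: load  L0 | P0:S(64), P1:S(64), P2:I, P3:I | bus: BusRd,Flush
[9] P1: load  L3 | P0:I, P1:S(27), P2:I, P3:S(27) | bus: BusRd,Flush
[10] P2: store L1 := 77 | P0:I, P1:I, P2:M(77), P3:I | bus: BusRdX,Flush
[11] P0: store L4 := 67 | P0:M(67), P1:I, P2:I, P3:I | bus: BusRdX
[12] P1: load  L4 | P0:S(67), P1:S(67), P2:I, P3:I | bus: BusRd,Flush
[13] P2: load  L3 | P0:I, P1:S(27), P2:S(27), P3:S(27) | bus: BusRd
[14] P0: store L2 := 53 | P0:M(53), P1:I, P2:I, P3:I | bus: BusRdX
[15] P1: load  L1 | P0:I, P1:S(77), P2:S(77), P3:I | bus: BusRd,Flush
[16] P3: load  L2 | P0:S(53), P1:I, P2:I, P3:S(53) | bus: BusRd,Flush
[17] P3: load  L1 | P0:I, P1:S(77), P2:S(77), P3:S(77) | bus: BusRd
[18] P1: store L4 := 63 | P0:I, P1:M(63), P2:I, P3:I | bus: BusUpgr
[19] P3: store L1 := 39 | P0:I, P1:I, P2:I, P3:M(39) | bus: BusUpgr
[20] P1: load  L1 | P0:I, P1:S(39), P2:I, P3:S(39) | bus: BusRd,Flush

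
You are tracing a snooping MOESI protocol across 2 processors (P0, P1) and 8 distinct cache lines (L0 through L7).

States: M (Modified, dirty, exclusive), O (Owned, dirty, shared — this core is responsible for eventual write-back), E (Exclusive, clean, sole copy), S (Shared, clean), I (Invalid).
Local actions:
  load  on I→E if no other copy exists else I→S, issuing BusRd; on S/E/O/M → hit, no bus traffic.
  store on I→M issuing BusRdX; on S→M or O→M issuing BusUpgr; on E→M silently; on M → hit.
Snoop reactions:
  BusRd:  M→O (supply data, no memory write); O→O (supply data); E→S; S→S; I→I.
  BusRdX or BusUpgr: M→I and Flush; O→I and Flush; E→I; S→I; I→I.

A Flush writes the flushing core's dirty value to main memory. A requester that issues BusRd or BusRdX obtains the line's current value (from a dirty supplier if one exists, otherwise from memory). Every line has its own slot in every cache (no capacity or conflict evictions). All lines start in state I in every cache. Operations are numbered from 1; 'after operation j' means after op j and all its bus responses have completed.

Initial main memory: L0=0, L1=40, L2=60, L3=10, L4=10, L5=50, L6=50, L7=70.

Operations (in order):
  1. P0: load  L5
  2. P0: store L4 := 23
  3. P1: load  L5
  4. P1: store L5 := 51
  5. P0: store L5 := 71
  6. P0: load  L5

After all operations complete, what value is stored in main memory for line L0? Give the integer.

memory[L0] = 0

[1] P0: load  L5 | P0:E(50), P1:I | bus: BusRd
[2] P0: store L4 := 23 | P0:M(23), P1:I | bus: BusRdX
[3] P1: load  L5 | P0:S(50), P1:S(50) | bus: BusRd
[4] P1: store L5 := 51 | P0:I, P1:M(51) | bus: BusUpgr
[5] P0: store L5 := 71 | P0:M(71), P1:I | bus: BusRdX,Flush
[6] P0: load  L5 | P0:M(71), P1:I | bus: none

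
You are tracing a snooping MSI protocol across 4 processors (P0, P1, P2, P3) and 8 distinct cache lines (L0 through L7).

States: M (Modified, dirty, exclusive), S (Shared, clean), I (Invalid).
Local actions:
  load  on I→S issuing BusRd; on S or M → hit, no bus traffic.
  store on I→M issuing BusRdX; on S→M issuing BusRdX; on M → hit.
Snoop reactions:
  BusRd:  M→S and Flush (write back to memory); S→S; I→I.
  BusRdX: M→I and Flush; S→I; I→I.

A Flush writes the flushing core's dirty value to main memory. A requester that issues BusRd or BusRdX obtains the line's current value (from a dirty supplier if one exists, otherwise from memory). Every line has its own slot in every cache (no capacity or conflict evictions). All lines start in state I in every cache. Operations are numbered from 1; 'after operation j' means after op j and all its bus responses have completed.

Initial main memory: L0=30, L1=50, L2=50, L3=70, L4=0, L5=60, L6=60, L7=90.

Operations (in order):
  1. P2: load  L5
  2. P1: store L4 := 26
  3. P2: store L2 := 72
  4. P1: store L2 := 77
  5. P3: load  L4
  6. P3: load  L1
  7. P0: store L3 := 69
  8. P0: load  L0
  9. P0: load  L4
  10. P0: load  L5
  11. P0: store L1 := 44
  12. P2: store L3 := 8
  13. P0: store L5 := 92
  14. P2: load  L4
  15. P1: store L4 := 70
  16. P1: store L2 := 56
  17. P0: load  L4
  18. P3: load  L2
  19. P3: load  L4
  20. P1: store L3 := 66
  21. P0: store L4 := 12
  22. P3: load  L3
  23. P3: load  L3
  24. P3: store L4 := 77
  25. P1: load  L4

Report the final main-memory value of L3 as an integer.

memory[L3] = 66

  op1 P2: load  L5 → I/I/S/I on L5; bus BusRd; mem=60
  op2 P1: store L4 := 26 → I/M/I/I on L4; bus BusRdX; mem=0
  op3 P2: store L2 := 72 → I/I/M/I on L2; bus BusRdX; mem=50
  op4 P1: store L2 := 77 → I/M/I/I on L2; bus BusRdX Flush; mem=72
  op5 P3: load  L4 → I/S/I/S on L4; bus BusRd Flush; mem=26
  op6 P3: load  L1 → I/I/I/S on L1; bus BusRd; mem=50
  op7 P0: store L3 := 69 → M/I/I/I on L3; bus BusRdX; mem=70
  op8 P0: load  L0 → S/I/I/I on L0; bus BusRd; mem=30
  op9 P0: load  L4 → S/S/I/S on L4; bus BusRd; mem=26
  op10 P0: load  L5 → S/I/S/I on L5; bus BusRd; mem=60
  op11 P0: store L1 := 44 → M/I/I/I on L1; bus BusRdX; mem=50
  op12 P2: store L3 := 8 → I/I/M/I on L3; bus BusRdX Flush; mem=69
  op13 P0: store L5 := 92 → M/I/I/I on L5; bus BusRdX; mem=60
  op14 P2: load  L4 → S/S/S/S on L4; bus BusRd; mem=26
  op15 P1: store L4 := 70 → I/M/I/I on L4; bus BusRdX; mem=26
  op16 P1: store L2 := 56 → I/M/I/I on L2; bus (none); mem=72
  op17 P0: load  L4 → S/S/I/I on L4; bus BusRd Flush; mem=70
  op18 P3: load  L2 → I/S/I/S on L2; bus BusRd Flush; mem=56
  op19 P3: load  L4 → S/S/I/S on L4; bus BusRd; mem=70
  op20 P1: store L3 := 66 → I/M/I/I on L3; bus BusRdX Flush; mem=8
  op21 P0: store L4 := 12 → M/I/I/I on L4; bus BusRdX; mem=70
  op22 P3: load  L3 → I/S/I/S on L3; bus BusRd Flush; mem=66
  op23 P3: load  L3 → I/S/I/S on L3; bus (none); mem=66
  op24 P3: store L4 := 77 → I/I/I/M on L4; bus BusRdX Flush; mem=12
  op25 P1: load  L4 → I/S/I/S on L4; bus BusRd Flush; mem=77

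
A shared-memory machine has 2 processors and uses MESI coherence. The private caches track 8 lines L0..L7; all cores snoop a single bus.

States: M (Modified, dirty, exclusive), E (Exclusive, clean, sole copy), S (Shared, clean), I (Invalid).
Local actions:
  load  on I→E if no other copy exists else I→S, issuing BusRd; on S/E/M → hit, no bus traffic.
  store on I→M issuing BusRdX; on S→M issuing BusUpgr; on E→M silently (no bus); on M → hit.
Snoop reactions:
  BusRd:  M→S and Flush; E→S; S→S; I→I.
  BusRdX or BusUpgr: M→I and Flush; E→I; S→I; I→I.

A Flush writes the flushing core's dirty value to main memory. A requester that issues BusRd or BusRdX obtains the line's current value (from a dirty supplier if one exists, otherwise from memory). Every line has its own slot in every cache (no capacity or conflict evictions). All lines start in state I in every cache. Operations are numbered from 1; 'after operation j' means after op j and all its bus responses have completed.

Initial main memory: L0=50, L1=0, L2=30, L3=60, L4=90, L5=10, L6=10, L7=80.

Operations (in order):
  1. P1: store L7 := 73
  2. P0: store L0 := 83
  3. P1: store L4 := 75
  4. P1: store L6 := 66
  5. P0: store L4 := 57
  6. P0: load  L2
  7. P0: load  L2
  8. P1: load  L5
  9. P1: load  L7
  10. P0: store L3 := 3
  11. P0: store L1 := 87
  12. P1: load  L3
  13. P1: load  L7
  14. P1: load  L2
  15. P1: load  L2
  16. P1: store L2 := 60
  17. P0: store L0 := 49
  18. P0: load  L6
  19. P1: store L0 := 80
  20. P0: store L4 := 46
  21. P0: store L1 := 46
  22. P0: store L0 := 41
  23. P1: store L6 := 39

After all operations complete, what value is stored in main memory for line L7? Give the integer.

1. P1: store L7 := 73  bus=[BusRdX]  L7: P0=I P1=M  mem[L7]=80
2. P0: store L0 := 83  bus=[BusRdX]  L0: P0=M P1=I  mem[L0]=50
3. P1: store L4 := 75  bus=[BusRdX]  L4: P0=I P1=M  mem[L4]=90
4. P1: store L6 := 66  bus=[BusRdX]  L6: P0=I P1=M  mem[L6]=10
5. P0: store L4 := 57  bus=[BusRdX,Flush]  L4: P0=M P1=I  mem[L4]=75
6. P0: load  L2  bus=[BusRd]  L2: P0=E P1=I  mem[L2]=30
7. P0: load  L2  bus=[-]  L2: P0=E P1=I  mem[L2]=30
8. P1: load  L5  bus=[BusRd]  L5: P0=I P1=E  mem[L5]=10
9. P1: load  L7  bus=[-]  L7: P0=I P1=M  mem[L7]=80
10. P0: store L3 := 3  bus=[BusRdX]  L3: P0=M P1=I  mem[L3]=60
11. P0: store L1 := 87  bus=[BusRdX]  L1: P0=M P1=I  mem[L1]=0
12. P1: load  L3  bus=[BusRd,Flush]  L3: P0=S P1=S  mem[L3]=3
13. P1: load  L7  bus=[-]  L7: P0=I P1=M  mem[L7]=80
14. P1: load  L2  bus=[BusRd]  L2: P0=S P1=S  mem[L2]=30
15. P1: load  L2  bus=[-]  L2: P0=S P1=S  mem[L2]=30
16. P1: store L2 := 60  bus=[BusUpgr]  L2: P0=I P1=M  mem[L2]=30
17. P0: store L0 := 49  bus=[-]  L0: P0=M P1=I  mem[L0]=50
18. P0: load  L6  bus=[BusRd,Flush]  L6: P0=S P1=S  mem[L6]=66
19. P1: store L0 := 80  bus=[BusRdX,Flush]  L0: P0=I P1=M  mem[L0]=49
20. P0: store L4 := 46  bus=[-]  L4: P0=M P1=I  mem[L4]=75
21. P0: store L1 := 46  bus=[-]  L1: P0=M P1=I  mem[L1]=0
22. P0: store L0 := 41  bus=[BusRdX,Flush]  L0: P0=M P1=I  mem[L0]=80
23. P1: store L6 := 39  bus=[BusUpgr]  L6: P0=I P1=M  mem[L6]=66

memory[L7] = 80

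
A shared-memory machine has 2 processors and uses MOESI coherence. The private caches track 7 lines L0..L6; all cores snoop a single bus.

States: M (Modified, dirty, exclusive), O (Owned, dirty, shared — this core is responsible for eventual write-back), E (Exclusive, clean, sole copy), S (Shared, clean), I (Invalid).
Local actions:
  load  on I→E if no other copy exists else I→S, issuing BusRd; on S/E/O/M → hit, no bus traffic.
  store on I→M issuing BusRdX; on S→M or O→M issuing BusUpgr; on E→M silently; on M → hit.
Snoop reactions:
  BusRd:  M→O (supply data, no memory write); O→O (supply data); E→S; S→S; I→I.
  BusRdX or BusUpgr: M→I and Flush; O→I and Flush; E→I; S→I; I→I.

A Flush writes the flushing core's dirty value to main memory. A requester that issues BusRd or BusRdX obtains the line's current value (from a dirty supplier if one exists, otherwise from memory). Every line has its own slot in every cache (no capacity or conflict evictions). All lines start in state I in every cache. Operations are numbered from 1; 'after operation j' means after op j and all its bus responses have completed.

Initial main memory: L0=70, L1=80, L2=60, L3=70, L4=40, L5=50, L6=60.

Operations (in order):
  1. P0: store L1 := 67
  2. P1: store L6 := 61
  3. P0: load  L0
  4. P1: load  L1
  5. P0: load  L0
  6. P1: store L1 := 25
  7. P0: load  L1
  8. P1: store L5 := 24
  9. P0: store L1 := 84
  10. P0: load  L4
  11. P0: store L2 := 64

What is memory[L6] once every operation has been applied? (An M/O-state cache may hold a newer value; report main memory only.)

  op1 P0: store L1 := 67 → M/I on L1; bus BusRdX; mem=80
  op2 P1: store L6 := 61 → I/M on L6; bus BusRdX; mem=60
  op3 P0: load  L0 → E/I on L0; bus BusRd; mem=70
  op4 P1: load  L1 → O/S on L1; bus BusRd; mem=80
  op5 P0: load  L0 → E/I on L0; bus (none); mem=70
  op6 P1: store L1 := 25 → I/M on L1; bus BusUpgr Flush; mem=67
  op7 P0: load  L1 → S/O on L1; bus BusRd; mem=67
  op8 P1: store L5 := 24 → I/M on L5; bus BusRdX; mem=50
  op9 P0: store L1 := 84 → M/I on L1; bus BusUpgr Flush; mem=25
  op10 P0: load  L4 → E/I on L4; bus BusRd; mem=40
  op11 P0: store L2 := 64 → M/I on L2; bus BusRdX; mem=60

memory[L6] = 60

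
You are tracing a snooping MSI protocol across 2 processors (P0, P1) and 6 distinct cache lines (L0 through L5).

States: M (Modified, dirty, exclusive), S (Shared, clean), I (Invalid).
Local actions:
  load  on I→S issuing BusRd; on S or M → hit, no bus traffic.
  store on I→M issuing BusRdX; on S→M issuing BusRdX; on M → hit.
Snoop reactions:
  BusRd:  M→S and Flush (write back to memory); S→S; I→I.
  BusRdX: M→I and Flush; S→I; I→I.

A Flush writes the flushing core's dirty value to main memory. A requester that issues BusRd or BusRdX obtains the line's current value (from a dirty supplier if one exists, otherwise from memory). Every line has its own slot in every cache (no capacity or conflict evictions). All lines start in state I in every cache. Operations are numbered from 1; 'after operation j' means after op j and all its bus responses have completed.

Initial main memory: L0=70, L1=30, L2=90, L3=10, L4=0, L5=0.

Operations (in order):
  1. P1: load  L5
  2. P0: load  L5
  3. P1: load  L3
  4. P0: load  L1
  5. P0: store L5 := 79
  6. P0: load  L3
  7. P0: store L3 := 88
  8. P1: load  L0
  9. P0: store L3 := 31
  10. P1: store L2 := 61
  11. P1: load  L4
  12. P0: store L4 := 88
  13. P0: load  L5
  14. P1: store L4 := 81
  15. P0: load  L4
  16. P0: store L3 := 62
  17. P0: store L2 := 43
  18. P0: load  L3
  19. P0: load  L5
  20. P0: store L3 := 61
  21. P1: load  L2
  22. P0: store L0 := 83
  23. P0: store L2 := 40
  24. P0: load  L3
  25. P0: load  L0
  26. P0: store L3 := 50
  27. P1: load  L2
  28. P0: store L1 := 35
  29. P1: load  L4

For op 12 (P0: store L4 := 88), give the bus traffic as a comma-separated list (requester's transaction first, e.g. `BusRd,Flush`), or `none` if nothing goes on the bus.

bus = BusRdX

  op1 P1: load  L5 → I/S on L5; bus BusRd; mem=0
  op2 P0: load  L5 → S/S on L5; bus BusRd; mem=0
  op3 P1: load  L3 → I/S on L3; bus BusRd; mem=10
  op4 P0: load  L1 → S/I on L1; bus BusRd; mem=30
  op5 P0: store L5 := 79 → M/I on L5; bus BusRdX; mem=0
  op6 P0: load  L3 → S/S on L3; bus BusRd; mem=10
  op7 P0: store L3 := 88 → M/I on L3; bus BusRdX; mem=10
  op8 P1: load  L0 → I/S on L0; bus BusRd; mem=70
  op9 P0: store L3 := 31 → M/I on L3; bus (none); mem=10
  op10 P1: store L2 := 61 → I/M on L2; bus BusRdX; mem=90
  op11 P1: load  L4 → I/S on L4; bus BusRd; mem=0
  op12 P0: store L4 := 88 → M/I on L4; bus BusRdX; mem=0
  op13 P0: load  L5 → M/I on L5; bus (none); mem=0
  op14 P1: store L4 := 81 → I/M on L4; bus BusRdX Flush; mem=88
  op15 P0: load  L4 → S/S on L4; bus BusRd Flush; mem=81
  op16 P0: store L3 := 62 → M/I on L3; bus (none); mem=10
  op17 P0: store L2 := 43 → M/I on L2; bus BusRdX Flush; mem=61
  op18 P0: load  L3 → M/I on L3; bus (none); mem=10
  op19 P0: load  L5 → M/I on L5; bus (none); mem=0
  op20 P0: store L3 := 61 → M/I on L3; bus (none); mem=10
  op21 P1: load  L2 → S/S on L2; bus BusRd Flush; mem=43
  op22 P0: store L0 := 83 → M/I on L0; bus BusRdX; mem=70
  op23 P0: store L2 := 40 → M/I on L2; bus BusRdX; mem=43
  op24 P0: load  L3 → M/I on L3; bus (none); mem=10
  op25 P0: load  L0 → M/I on L0; bus (none); mem=70
  op26 P0: store L3 := 50 → M/I on L3; bus (none); mem=10
  op27 P1: load  L2 → S/S on L2; bus BusRd Flush; mem=40
  op28 P0: store L1 := 35 → M/I on L1; bus BusRdX; mem=30
  op29 P1: load  L4 → S/S on L4; bus (none); mem=81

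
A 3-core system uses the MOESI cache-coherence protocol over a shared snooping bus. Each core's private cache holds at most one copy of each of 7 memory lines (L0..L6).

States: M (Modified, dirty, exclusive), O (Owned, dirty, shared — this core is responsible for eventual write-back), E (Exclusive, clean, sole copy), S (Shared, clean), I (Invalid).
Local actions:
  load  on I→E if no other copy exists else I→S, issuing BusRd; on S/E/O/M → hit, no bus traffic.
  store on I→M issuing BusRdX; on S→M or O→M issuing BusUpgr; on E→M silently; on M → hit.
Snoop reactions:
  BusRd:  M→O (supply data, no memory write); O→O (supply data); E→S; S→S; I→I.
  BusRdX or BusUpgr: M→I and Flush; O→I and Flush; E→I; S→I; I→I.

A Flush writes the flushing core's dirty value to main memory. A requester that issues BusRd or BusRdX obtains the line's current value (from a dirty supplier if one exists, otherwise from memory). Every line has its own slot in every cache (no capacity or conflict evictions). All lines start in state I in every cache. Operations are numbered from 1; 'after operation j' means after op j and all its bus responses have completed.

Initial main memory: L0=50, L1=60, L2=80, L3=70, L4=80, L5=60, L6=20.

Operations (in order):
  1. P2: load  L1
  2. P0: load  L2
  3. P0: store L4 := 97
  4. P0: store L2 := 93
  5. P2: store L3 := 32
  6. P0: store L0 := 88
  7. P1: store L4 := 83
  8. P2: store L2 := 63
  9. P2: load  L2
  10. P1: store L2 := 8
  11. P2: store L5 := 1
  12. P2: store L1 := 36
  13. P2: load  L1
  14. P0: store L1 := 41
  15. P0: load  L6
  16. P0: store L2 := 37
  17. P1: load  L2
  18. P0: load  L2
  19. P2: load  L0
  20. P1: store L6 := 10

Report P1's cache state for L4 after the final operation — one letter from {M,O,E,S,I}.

state = M

[1] P2: load  L1 | P0:I, P1:I, P2:E(60) | bus: BusRd
[2] P0: load  L2 | P0:E(80), P1:I, P2:I | bus: BusRd
[3] P0: store L4 := 97 | P0:M(97), P1:I, P2:I | bus: BusRdX
[4] P0: store L2 := 93 | P0:M(93), P1:I, P2:I | bus: none
[5] P2: store L3 := 32 | P0:I, P1:I, P2:M(32) | bus: BusRdX
[6] P0: store L0 := 88 | P0:M(88), P1:I, P2:I | bus: BusRdX
[7] P1: store L4 := 83 | P0:I, P1:M(83), P2:I | bus: BusRdX,Flush
[8] P2: store L2 := 63 | P0:I, P1:I, P2:M(63) | bus: BusRdX,Flush
[9] P2: load  L2 | P0:I, P1:I, P2:M(63) | bus: none
[10] P1: store L2 := 8 | P0:I, P1:M(8), P2:I | bus: BusRdX,Flush
[11] P2: store L5 := 1 | P0:I, P1:I, P2:M(1) | bus: BusRdX
[12] P2: store L1 := 36 | P0:I, P1:I, P2:M(36) | bus: none
[13] P2: load  L1 | P0:I, P1:I, P2:M(36) | bus: none
[14] P0: store L1 := 41 | P0:M(41), P1:I, P2:I | bus: BusRdX,Flush
[15] P0: load  L6 | P0:E(20), P1:I, P2:I | bus: BusRd
[16] P0: store L2 := 37 | P0:M(37), P1:I, P2:I | bus: BusRdX,Flush
[17] P1: load  L2 | P0:O(37), P1:S(37), P2:I | bus: BusRd
[18] P0: load  L2 | P0:O(37), P1:S(37), P2:I | bus: none
[19] P2: load  L0 | P0:O(88), P1:I, P2:S(88) | bus: BusRd
[20] P1: store L6 := 10 | P0:I, P1:M(10), P2:I | bus: BusRdX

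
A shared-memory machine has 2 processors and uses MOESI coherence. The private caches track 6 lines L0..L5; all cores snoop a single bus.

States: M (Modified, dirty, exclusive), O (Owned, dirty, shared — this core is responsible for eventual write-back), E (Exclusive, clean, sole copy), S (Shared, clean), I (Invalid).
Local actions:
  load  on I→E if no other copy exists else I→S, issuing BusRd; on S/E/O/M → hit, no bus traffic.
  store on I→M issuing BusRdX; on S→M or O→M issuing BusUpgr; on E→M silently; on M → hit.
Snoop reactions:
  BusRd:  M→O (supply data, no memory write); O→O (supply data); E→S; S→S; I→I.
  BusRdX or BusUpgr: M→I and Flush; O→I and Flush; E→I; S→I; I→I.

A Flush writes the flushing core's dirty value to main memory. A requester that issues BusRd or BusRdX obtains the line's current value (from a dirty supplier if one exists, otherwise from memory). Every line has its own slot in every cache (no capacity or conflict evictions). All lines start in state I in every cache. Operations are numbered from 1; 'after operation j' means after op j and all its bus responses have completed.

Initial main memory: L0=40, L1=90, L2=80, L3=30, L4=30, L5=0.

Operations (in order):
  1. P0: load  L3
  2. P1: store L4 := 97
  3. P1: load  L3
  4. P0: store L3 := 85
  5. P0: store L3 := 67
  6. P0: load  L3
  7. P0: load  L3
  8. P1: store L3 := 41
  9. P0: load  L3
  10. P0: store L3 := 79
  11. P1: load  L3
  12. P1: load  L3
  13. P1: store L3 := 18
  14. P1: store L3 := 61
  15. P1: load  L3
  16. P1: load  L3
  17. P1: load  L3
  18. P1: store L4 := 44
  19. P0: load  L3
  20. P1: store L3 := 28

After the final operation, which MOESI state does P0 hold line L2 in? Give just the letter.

state = I

1. P0: load  L3  bus=[BusRd]  L3: P0=E P1=I  mem[L3]=30
2. P1: store L4 := 97  bus=[BusRdX]  L4: P0=I P1=M  mem[L4]=30
3. P1: load  L3  bus=[BusRd]  L3: P0=S P1=S  mem[L3]=30
4. P0: store L3 := 85  bus=[BusUpgr]  L3: P0=M P1=I  mem[L3]=30
5. P0: store L3 := 67  bus=[-]  L3: P0=M P1=I  mem[L3]=30
6. P0: load  L3  bus=[-]  L3: P0=M P1=I  mem[L3]=30
7. P0: load  L3  bus=[-]  L3: P0=M P1=I  mem[L3]=30
8. P1: store L3 := 41  bus=[BusRdX,Flush]  L3: P0=I P1=M  mem[L3]=67
9. P0: load  L3  bus=[BusRd]  L3: P0=S P1=O  mem[L3]=67
10. P0: store L3 := 79  bus=[BusUpgr,Flush]  L3: P0=M P1=I  mem[L3]=41
11. P1: load  L3  bus=[BusRd]  L3: P0=O P1=S  mem[L3]=41
12. P1: load  L3  bus=[-]  L3: P0=O P1=S  mem[L3]=41
13. P1: store L3 := 18  bus=[BusUpgr,Flush]  L3: P0=I P1=M  mem[L3]=79
14. P1: store L3 := 61  bus=[-]  L3: P0=I P1=M  mem[L3]=79
15. P1: load  L3  bus=[-]  L3: P0=I P1=M  mem[L3]=79
16. P1: load  L3  bus=[-]  L3: P0=I P1=M  mem[L3]=79
17. P1: load  L3  bus=[-]  L3: P0=I P1=M  mem[L3]=79
18. P1: store L4 := 44  bus=[-]  L4: P0=I P1=M  mem[L4]=30
19. P0: load  L3  bus=[BusRd]  L3: P0=S P1=O  mem[L3]=79
20. P1: store L3 := 28  bus=[BusUpgr]  L3: P0=I P1=M  mem[L3]=79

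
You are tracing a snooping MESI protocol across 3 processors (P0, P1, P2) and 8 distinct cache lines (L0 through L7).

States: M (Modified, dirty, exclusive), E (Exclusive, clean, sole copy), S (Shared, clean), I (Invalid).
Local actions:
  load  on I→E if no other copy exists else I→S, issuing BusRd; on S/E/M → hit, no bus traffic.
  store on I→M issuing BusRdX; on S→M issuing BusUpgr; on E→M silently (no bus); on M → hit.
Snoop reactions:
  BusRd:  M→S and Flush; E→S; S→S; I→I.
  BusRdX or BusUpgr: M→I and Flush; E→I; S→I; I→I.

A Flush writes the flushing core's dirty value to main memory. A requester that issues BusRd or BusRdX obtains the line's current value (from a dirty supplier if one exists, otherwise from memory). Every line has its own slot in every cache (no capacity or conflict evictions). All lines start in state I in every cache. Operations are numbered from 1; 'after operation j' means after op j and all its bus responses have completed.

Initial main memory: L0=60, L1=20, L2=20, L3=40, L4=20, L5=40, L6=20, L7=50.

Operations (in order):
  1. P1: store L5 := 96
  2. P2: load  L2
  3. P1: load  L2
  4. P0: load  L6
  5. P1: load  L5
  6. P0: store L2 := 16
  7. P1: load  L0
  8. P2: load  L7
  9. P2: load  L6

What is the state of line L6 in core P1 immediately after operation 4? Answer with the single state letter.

state = I

step 1: P1: store L5 := 96  ⟶  IMI  (L5)  txn=BusRdX  M[L5]=40
step 2: P2: load  L2  ⟶  IIE  (L2)  txn=BusRd  M[L2]=20
step 3: P1: load  L2  ⟶  ISS  (L2)  txn=BusRd  M[L2]=20
step 4: P0: load  L6  ⟶  EII  (L6)  txn=BusRd  M[L6]=20
step 5: P1: load  L5  ⟶  IMI  (L5)  txn=∅  M[L5]=40
step 6: P0: store L2 := 16  ⟶  MII  (L2)  txn=BusRdX  M[L2]=20
step 7: P1: load  L0  ⟶  IEI  (L0)  txn=BusRd  M[L0]=60
step 8: P2: load  L7  ⟶  IIE  (L7)  txn=BusRd  M[L7]=50
step 9: P2: load  L6  ⟶  SIS  (L6)  txn=BusRd  M[L6]=20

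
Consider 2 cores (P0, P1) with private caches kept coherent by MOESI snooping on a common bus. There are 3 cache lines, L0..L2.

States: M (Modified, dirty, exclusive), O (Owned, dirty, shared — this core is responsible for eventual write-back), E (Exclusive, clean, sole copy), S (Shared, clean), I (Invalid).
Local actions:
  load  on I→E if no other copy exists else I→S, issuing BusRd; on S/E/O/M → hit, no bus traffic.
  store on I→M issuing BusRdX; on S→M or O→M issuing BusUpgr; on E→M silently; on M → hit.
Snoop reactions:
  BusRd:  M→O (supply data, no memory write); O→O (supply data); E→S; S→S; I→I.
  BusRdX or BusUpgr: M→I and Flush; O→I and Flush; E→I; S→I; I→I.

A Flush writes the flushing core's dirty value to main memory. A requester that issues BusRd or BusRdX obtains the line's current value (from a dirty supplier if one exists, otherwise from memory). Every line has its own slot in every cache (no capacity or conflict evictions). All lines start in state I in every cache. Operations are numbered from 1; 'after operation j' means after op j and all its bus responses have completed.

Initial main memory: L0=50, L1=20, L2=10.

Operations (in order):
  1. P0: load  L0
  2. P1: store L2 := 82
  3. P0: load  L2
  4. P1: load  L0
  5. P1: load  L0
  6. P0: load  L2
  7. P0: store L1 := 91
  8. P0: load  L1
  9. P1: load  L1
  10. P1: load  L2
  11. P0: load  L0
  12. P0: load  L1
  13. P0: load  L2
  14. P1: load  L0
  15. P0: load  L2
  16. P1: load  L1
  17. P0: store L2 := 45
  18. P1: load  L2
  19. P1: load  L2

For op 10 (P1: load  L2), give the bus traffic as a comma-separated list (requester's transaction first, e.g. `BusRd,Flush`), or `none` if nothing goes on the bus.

step 1: P0: load  L0  ⟶  EI  (L0)  txn=BusRd  M[L0]=50
step 2: P1: store L2 := 82  ⟶  IM  (L2)  txn=BusRdX  M[L2]=10
step 3: P0: load  L2  ⟶  SO  (L2)  txn=BusRd  M[L2]=10
step 4: P1: load  L0  ⟶  SS  (L0)  txn=BusRd  M[L0]=50
step 5: P1: load  L0  ⟶  SS  (L0)  txn=∅  M[L0]=50
step 6: P0: load  L2  ⟶  SO  (L2)  txn=∅  M[L2]=10
step 7: P0: store L1 := 91  ⟶  MI  (L1)  txn=BusRdX  M[L1]=20
step 8: P0: load  L1  ⟶  MI  (L1)  txn=∅  M[L1]=20
step 9: P1: load  L1  ⟶  OS  (L1)  txn=BusRd  M[L1]=20
step 10: P1: load  L2  ⟶  SO  (L2)  txn=∅  M[L2]=10
step 11: P0: load  L0  ⟶  SS  (L0)  txn=∅  M[L0]=50
step 12: P0: load  L1  ⟶  OS  (L1)  txn=∅  M[L1]=20
step 13: P0: load  L2  ⟶  SO  (L2)  txn=∅  M[L2]=10
step 14: P1: load  L0  ⟶  SS  (L0)  txn=∅  M[L0]=50
step 15: P0: load  L2  ⟶  SO  (L2)  txn=∅  M[L2]=10
step 16: P1: load  L1  ⟶  OS  (L1)  txn=∅  M[L1]=20
step 17: P0: store L2 := 45  ⟶  MI  (L2)  txn=BusUpgr+Flush  M[L2]=82
step 18: P1: load  L2  ⟶  OS  (L2)  txn=BusRd  M[L2]=82
step 19: P1: load  L2  ⟶  OS  (L2)  txn=∅  M[L2]=82

bus = none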